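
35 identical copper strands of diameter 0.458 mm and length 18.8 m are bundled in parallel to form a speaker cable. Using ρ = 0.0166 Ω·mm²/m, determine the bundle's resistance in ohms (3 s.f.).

ρ = 0.0166 Ω·mm²/m = 1.66×10^-8 Ω·m
A_strand = π(2.2900e-04 m)² = 1.647e-07 m²
R_strand = ρL/A = (1.66×10^-8)(18.8)/(1.647e-07) = 1.894 Ω
R_total = R_strand/N = 1.894/35 = 0.0541 Ω

0.0541 Ω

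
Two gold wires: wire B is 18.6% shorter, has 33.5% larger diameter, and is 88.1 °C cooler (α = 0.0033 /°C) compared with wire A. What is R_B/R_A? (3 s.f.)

0.324

R ∝ ρL/d² with ρ ∝ (1+αΔT), so R_B/R_A = (1 − 18.6/100) × (1 + 33.5/100)⁻² × (1 − 0.0033×88.1)
= 0.814 × 0.5611 × 0.7093 = 0.324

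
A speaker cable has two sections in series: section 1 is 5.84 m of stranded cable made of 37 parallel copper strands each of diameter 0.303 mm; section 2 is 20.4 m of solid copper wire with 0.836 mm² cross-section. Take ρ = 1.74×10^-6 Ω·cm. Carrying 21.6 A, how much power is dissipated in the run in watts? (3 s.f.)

ρ = 1.74×10^-6 Ω·cm = 1.74×10^-8 Ω·m
Section 1: A_strand = π(1.5150e-04)² = 7.211e-08 m²; R₁ = ρL/(N·A_s) = (1.74×10^-8)(5.84)/(37×7.211e-08) = 0.03809 Ω
Section 2: A = 0.836 mm² = 8.360e-07 m²
R₂ = (1.74×10^-8)(20.4)/(8.360e-07) = 0.4246 Ω
R = R₁ + R₂ = 0.4627 Ω
P = I²R = (21.6)² × 0.4627 = 216 W

216 W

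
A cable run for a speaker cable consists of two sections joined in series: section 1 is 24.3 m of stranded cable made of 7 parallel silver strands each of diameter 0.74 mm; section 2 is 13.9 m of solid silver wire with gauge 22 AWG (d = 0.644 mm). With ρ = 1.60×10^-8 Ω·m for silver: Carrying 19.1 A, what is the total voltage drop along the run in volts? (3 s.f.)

15.5 V

Section 1: A_strand = π(3.7000e-04)² = 4.301e-07 m²; R₁ = ρL/(N·A_s) = (1.60×10^-8)(24.3)/(7×4.301e-07) = 0.1291 Ω
Section 2: A = π(0.644/2 mm)² = π(3.2200e-04 m)² = 3.257e-07 m²
R₂ = (1.60×10^-8)(13.9)/(3.257e-07) = 0.6828 Ω
R = R₁ + R₂ = 0.8119 Ω
V = IR = 19.1 × 0.8119 = 15.5 V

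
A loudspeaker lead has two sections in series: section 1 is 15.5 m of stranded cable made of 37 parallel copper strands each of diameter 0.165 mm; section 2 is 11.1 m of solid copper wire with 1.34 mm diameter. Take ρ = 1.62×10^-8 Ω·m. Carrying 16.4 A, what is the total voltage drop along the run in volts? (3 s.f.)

7.30 V

Section 1: A_strand = π(8.2500e-05)² = 2.138e-08 m²; R₁ = ρL/(N·A_s) = (1.62×10^-8)(15.5)/(37×2.138e-08) = 0.3174 Ω
Section 2: A = π(d/2)² = π(6.7000e-04 m)² = 1.410e-06 m²
R₂ = (1.62×10^-8)(11.1)/(1.410e-06) = 0.1275 Ω
R = R₁ + R₂ = 0.4449 Ω
V = IR = 16.4 × 0.4449 = 7.30 V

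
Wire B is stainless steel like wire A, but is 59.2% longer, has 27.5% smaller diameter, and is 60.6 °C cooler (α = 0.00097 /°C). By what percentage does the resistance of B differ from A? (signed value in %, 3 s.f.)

R ∝ ρL/d² with ρ ∝ (1+αΔT), so R_B/R_A = (1 + 59.2/100) × (1 − 27.5/100)⁻² × (1 − 0.00097×60.6)
= 1.592 × 1.903 × 0.9412 = 2.851
(R_B − R_A)/R_A = 2.851 − 1 = 185%

185%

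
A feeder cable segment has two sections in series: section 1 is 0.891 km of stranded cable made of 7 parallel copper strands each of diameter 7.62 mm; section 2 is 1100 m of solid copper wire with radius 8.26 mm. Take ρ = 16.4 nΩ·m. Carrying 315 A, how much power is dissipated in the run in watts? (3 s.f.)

ρ = 16.4 nΩ·m = 1.64×10^-8 Ω·m
Section 1: A_strand = π(3.8100e-03)² = 4.560e-05 m²; R₁ = ρL/(N·A_s) = (1.64×10^-8)(891)/(7×4.560e-05) = 0.04577 Ω
Section 2: A = πr² = π(8.2600e-03 m)² = 2.143e-04 m²
R₂ = (1.64×10^-8)(1100)/(2.143e-04) = 0.08416 Ω
R = R₁ + R₂ = 0.1299 Ω
P = I²R = (315)² × 0.1299 = 12900 W

12900 W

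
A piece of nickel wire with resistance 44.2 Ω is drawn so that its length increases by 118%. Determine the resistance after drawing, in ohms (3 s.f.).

k = 1 + 118/100 = 2.18; volume constant ⇒ A' = A/k, so R' = k²R.
R' = 4.752 × 44.2 = 210 Ω

210 Ω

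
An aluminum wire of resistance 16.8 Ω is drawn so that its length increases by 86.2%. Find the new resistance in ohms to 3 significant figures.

k = 1 + 86.2/100 = 1.862; volume constant ⇒ A' = A/k, so R' = k²R.
R' = 3.467 × 16.8 = 58.2 Ω

58.2 Ω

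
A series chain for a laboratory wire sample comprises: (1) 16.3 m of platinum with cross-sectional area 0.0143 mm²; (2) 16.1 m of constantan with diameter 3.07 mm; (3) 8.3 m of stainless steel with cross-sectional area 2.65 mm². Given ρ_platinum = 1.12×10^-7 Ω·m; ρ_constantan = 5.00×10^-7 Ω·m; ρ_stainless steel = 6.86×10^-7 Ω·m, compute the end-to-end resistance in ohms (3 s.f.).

Seg 1: A = 0.0143 mm² = 1.430e-08 m²
R_1 = (1.12×10^-7)(16.3)/(1.430e-08) = 127.7 Ω
Seg 2: A = π(d/2)² = π(1.5350e-03 m)² = 7.402e-06 m²
R_2 = (5.00×10^-7)(16.1)/(7.402e-06) = 1.087 Ω
Seg 3: A = 2.65 mm² = 2.650e-06 m²
R_3 = (6.86×10^-7)(8.3)/(2.650e-06) = 2.149 Ω
R_total = R_1 + R_2 + R_3 = 131 Ω

131 Ω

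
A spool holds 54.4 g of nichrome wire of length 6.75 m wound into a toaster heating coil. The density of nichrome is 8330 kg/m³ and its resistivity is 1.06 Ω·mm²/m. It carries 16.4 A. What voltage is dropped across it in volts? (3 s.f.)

121 V

ρ = 1.06 Ω·mm²/m = 1.06×10^-6 Ω·m
A = m/(density·L) = 0.0544/(8330×6.75) = 9.6750e-07 m²
R = ρL/A = (1.06×10^-6)(6.75)/(9.6750e-07) = 7.395 Ω
V = IR = 16.4 × 7.395 = 121 V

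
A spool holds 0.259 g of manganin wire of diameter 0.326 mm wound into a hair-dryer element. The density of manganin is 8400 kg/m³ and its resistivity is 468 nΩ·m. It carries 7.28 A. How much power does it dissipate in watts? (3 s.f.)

110 W

ρ = 468 nΩ·m = 4.68×10^-7 Ω·m
A = π(d/2)² = π(1.6300e-04 m)² = 8.3469e-08 m²
L = m/(density·A) = 2.590×10^-4/(8400×8.3469e-08) = 0.3694 m
R = ρL/A = (4.68×10^-7)(0.3694)/(8.3469e-08) = 2.071 Ω
P = I²R = (7.28)² × 2.071 = 110 W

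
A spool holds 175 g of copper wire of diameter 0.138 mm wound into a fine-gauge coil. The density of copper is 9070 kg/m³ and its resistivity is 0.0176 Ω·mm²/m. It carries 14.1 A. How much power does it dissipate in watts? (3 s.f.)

ρ = 0.0176 Ω·mm²/m = 1.76×10^-8 Ω·m
A = π(d/2)² = π(6.9000e-05 m)² = 1.4957e-08 m²
L = m/(density·A) = 0.175/(9070×1.4957e-08) = 1290 m
R = ρL/A = (1.76×10^-8)(1290)/(1.4957e-08) = 1518 Ω
P = I²R = (14.1)² × 1518 = 3.02×10^5 W

3.02×10^5 W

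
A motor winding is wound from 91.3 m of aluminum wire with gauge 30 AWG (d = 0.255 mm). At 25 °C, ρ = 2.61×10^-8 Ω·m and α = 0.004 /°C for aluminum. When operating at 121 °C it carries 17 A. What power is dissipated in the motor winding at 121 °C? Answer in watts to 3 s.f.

18700 W

A = π(0.255/2 mm)² = π(1.2750e-04 m)² = 5.107e-08 m²
R₍25₎ = ρL/A = (2.61×10^-8)(91.3)/(5.107e-08) = 46.66 Ω
R₍121₎ = R₍25₎(1 + αΔT) = 46.66 × (1 + 0.004×96) = 64.58 Ω
P = I²R = (17)² × 64.58 = 18700 W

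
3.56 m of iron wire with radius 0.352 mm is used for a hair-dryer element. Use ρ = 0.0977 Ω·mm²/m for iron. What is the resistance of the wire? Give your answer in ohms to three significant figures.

0.894 Ω

ρ = 0.0977 Ω·mm²/m = 9.77×10^-8 Ω·m
A = πr² = π(3.5200e-04 m)² = 3.893e-07 m²
R = ρL/A = (9.77×10^-8)(3.56 m)/(3.893e-07 m²) = 0.894 Ω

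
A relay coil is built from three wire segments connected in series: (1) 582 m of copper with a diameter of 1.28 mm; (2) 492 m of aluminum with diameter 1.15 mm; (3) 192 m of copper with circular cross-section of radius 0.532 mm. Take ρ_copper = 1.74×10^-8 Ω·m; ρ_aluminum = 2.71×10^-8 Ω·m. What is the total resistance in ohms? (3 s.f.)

Seg 1: A = π(d/2)² = π(6.4000e-04 m)² = 1.287e-06 m²
R_1 = (1.74×10^-8)(582)/(1.287e-06) = 7.87 Ω
Seg 2: A = π(d/2)² = π(5.7500e-04 m)² = 1.039e-06 m²
R_2 = (2.71×10^-8)(492)/(1.039e-06) = 12.84 Ω
Seg 3: A = πr² = π(5.3200e-04 m)² = 8.891e-07 m²
R_3 = (1.74×10^-8)(192)/(8.891e-07) = 3.757 Ω
R_total = R_1 + R_2 + R_3 = 24.5 Ω

24.5 Ω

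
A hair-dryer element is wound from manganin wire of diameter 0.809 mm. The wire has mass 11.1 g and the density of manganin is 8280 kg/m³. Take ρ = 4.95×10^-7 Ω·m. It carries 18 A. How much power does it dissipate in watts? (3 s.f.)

A = π(d/2)² = π(4.0450e-04 m)² = 5.1403e-07 m²
L = m/(density·A) = 0.0111/(8280×5.1403e-07) = 2.608 m
R = ρL/A = (4.95×10^-7)(2.608)/(5.1403e-07) = 2.511 Ω
P = I²R = (18)² × 2.511 = 814 W

814 W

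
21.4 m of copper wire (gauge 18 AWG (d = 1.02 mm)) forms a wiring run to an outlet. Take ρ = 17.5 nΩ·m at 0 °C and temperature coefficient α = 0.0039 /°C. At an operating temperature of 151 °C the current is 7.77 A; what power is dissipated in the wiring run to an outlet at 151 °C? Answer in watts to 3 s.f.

ρ = 17.5 nΩ·m = 1.75×10^-8 Ω·m
A = π(1.02/2 mm)² = π(5.1000e-04 m)² = 8.171e-07 m²
R₍0₎ = ρL/A = (1.75×10^-8)(21.4)/(8.171e-07) = 0.4583 Ω
R₍151₎ = R₍0₎(1 + αΔT) = 0.4583 × (1 + 0.0039×151) = 0.7282 Ω
P = I²R = (7.77)² × 0.7282 = 44.0 W

44.0 W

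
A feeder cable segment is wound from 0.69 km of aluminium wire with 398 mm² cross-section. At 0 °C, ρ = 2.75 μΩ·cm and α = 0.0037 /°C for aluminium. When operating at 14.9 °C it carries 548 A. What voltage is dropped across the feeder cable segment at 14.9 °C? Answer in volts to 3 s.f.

27.6 V

ρ = 2.75 μΩ·cm = 2.75×10^-8 Ω·m
A = 398 mm² = 3.980e-04 m²
R₍0₎ = ρL/A = (2.75×10^-8)(690)/(3.980e-04) = 0.04768 Ω
R₍14.9₎ = R₍0₎(1 + αΔT) = 0.04768 × (1 + 0.0037×14.9) = 0.0503 Ω
V = IR = 548 × 0.0503 = 27.6 V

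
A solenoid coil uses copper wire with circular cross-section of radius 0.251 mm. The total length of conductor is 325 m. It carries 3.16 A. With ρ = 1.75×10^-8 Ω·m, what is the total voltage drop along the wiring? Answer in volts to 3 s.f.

90.8 V

A = πr² = π(2.5100e-04 m)² = 1.979e-07 m²
R = ρL/A = (1.75×10^-8)(325)/(1.979e-07) = 28.74 Ω
V = IR = 3.16 × 28.74 = 90.8 V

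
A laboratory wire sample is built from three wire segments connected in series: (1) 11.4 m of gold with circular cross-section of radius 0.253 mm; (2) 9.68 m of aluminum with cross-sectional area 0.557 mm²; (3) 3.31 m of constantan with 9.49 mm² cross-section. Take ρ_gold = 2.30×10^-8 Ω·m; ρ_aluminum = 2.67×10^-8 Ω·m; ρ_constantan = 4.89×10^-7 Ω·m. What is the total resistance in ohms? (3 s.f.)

Seg 1: A = πr² = π(2.5300e-04 m)² = 2.011e-07 m²
R_1 = (2.30×10^-8)(11.4)/(2.011e-07) = 1.304 Ω
Seg 2: A = 0.557 mm² = 5.570e-07 m²
R_2 = (2.67×10^-8)(9.68)/(5.570e-07) = 0.464 Ω
Seg 3: A = 9.49 mm² = 9.490e-06 m²
R_3 = (4.89×10^-7)(3.31)/(9.490e-06) = 0.1706 Ω
R_total = R_1 + R_2 + R_3 = 1.94 Ω

1.94 Ω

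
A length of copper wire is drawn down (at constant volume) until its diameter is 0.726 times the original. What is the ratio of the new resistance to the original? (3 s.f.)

Volume constant ⇒ L' = L/r² with r = 0.726. R' = ρL'/A' = ρ(L/r²)/(πr²d₀²/4) = R/r⁴.
Factor = 3.60

3.60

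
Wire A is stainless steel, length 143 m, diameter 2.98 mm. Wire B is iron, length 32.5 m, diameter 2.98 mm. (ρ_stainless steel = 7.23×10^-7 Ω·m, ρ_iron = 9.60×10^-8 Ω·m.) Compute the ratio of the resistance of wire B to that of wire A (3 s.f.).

0.0302

R ∝ ρL/d², so R_B/R_A = (ρ_B/ρ_A) × (L_B/L_A)
= (9.60×10^-8/7.23×10^-7) × (32.5/143) = 0.0302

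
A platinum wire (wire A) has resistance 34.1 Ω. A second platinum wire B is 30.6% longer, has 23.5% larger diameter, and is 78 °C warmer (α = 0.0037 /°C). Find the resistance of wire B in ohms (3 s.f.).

37.6 Ω

R ∝ ρL/d² with ρ ∝ (1+αΔT), so R_B/R_A = (1 + 30.6/100) × (1 + 23.5/100)⁻² × (1 + 0.0037×78)
= 1.306 × 0.6556 × 1.289 = 1.103
R_B = 1.103 × 34.1 = 37.6 Ω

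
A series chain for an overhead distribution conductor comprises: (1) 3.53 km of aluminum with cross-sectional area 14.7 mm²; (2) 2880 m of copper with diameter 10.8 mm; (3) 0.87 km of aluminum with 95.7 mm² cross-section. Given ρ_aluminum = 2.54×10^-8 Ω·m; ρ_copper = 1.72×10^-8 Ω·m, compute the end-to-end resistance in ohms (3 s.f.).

Seg 1: A = 14.7 mm² = 1.470e-05 m²
R_1 = (2.54×10^-8)(3530)/(1.470e-05) = 6.099 Ω
Seg 2: A = π(d/2)² = π(5.4000e-03 m)² = 9.161e-05 m²
R_2 = (1.72×10^-8)(2880)/(9.161e-05) = 0.5407 Ω
Seg 3: A = 95.7 mm² = 9.570e-05 m²
R_3 = (2.54×10^-8)(870)/(9.570e-05) = 0.2309 Ω
R_total = R_1 + R_2 + R_3 = 6.87 Ω

6.87 Ω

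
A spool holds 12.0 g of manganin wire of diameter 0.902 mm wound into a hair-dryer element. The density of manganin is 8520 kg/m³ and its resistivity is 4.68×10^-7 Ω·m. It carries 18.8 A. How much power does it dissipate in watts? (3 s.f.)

A = π(d/2)² = π(4.5100e-04 m)² = 6.3900e-07 m²
L = m/(density·A) = 0.012/(8520×6.3900e-07) = 2.204 m
R = ρL/A = (4.68×10^-7)(2.204)/(6.3900e-07) = 1.614 Ω
P = I²R = (18.8)² × 1.614 = 571 W

571 W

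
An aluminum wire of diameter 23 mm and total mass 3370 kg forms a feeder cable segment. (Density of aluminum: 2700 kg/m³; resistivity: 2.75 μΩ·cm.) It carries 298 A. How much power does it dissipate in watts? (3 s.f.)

ρ = 2.75 μΩ·cm = 2.75×10^-8 Ω·m
A = π(d/2)² = π(1.1500e-02 m)² = 4.1548e-04 m²
L = m/(density·A) = 3370/(2700×4.1548e-04) = 3004 m
R = ρL/A = (2.75×10^-8)(3004)/(4.1548e-04) = 0.1988 Ω
P = I²R = (298)² × 0.1988 = 17700 W

17700 W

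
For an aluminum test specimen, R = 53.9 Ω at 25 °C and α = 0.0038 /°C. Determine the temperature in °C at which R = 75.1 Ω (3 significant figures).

R = R₀(1 + α(T − T₀)) ⇒ T = T₀ + (R/R₀ − 1)/α
T = 25 + (75.1/53.9 − 1)/0.0038 = 25 + (0.3933)/0.0038 = 129 °C

129 °C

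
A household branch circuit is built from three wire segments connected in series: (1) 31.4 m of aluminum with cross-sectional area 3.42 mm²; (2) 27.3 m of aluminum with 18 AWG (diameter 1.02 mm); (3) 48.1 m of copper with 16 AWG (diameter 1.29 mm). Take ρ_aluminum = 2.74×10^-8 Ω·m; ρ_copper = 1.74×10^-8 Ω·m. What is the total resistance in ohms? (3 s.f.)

1.81 Ω

Seg 1: A = 3.42 mm² = 3.420e-06 m²
R_1 = (2.74×10^-8)(31.4)/(3.420e-06) = 0.2516 Ω
Seg 2: A = π(1.02/2 mm)² = π(5.1000e-04 m)² = 8.171e-07 m²
R_2 = (2.74×10^-8)(27.3)/(8.171e-07) = 0.9154 Ω
Seg 3: A = π(1.29/2 mm)² = π(6.4500e-04 m)² = 1.307e-06 m²
R_3 = (1.74×10^-8)(48.1)/(1.307e-06) = 0.6404 Ω
R_total = R_1 + R_2 + R_3 = 1.81 Ω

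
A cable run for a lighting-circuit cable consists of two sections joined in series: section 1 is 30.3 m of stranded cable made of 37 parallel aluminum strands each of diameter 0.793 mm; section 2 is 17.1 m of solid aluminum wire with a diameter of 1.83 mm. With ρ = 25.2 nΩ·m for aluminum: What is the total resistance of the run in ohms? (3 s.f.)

0.206 Ω

ρ = 25.2 nΩ·m = 2.52×10^-8 Ω·m
Section 1: A_strand = π(3.9650e-04)² = 4.939e-07 m²; R₁ = ρL/(N·A_s) = (2.52×10^-8)(30.3)/(37×4.939e-07) = 0.04178 Ω
Section 2: A = π(d/2)² = π(9.1500e-04 m)² = 2.630e-06 m²
R₂ = (2.52×10^-8)(17.1)/(2.630e-06) = 0.1638 Ω
R = R₁ + R₂ = 0.206 Ω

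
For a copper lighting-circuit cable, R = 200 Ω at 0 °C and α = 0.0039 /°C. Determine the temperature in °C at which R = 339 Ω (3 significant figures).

R = R₀(1 + α(T − T₀)) ⇒ T = T₀ + (R/R₀ − 1)/α
T = 0 + (339/200 − 1)/0.0039 = 0 + (0.695)/0.0039 = 178 °C

178 °C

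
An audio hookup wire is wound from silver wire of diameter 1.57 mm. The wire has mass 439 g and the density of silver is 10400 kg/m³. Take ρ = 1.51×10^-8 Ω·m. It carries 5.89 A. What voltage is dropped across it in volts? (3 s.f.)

1.00 V

A = π(d/2)² = π(7.8500e-04 m)² = 1.9359e-06 m²
L = m/(density·A) = 0.439/(10400×1.9359e-06) = 21.8 m
R = ρL/A = (1.51×10^-8)(21.8)/(1.9359e-06) = 0.1701 Ω
V = IR = 5.89 × 0.1701 = 1.00 V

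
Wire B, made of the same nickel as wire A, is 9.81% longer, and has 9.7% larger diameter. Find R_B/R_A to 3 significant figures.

0.912

R ∝ L/d², so R_B/R_A = (1 + 9.81/100) × (1 + 9.7/100)⁻²
= 1.098 × 0.831 = 0.912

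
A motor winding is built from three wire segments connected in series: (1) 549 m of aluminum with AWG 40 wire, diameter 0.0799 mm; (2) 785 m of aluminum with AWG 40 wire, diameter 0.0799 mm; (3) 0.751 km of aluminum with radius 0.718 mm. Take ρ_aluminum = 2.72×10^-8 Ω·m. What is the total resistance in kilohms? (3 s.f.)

7.25 kΩ

Seg 1: A = π(0.0799/2 mm)² = π(3.9950e-05 m)² = 5.014e-09 m²
R_1 = (2.72×10^-8)(549)/(5.014e-09) = 2978 Ω
Seg 2: A = π(0.0799/2 mm)² = π(3.9950e-05 m)² = 5.014e-09 m²
R_2 = (2.72×10^-8)(785)/(5.014e-09) = 4258 Ω
Seg 3: A = πr² = π(7.1800e-04 m)² = 1.620e-06 m²
R_3 = (2.72×10^-8)(751)/(1.620e-06) = 12.61 Ω
R_total = R_1 + R_2 + R_3 = 7.25 kΩ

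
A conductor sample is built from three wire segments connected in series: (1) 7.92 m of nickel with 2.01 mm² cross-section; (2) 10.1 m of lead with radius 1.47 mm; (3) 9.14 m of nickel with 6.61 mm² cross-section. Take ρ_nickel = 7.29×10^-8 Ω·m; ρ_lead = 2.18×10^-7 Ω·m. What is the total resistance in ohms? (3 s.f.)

0.712 Ω

Seg 1: A = 2.01 mm² = 2.010e-06 m²
R_1 = (7.29×10^-8)(7.92)/(2.010e-06) = 0.2872 Ω
Seg 2: A = πr² = π(1.4700e-03 m)² = 6.789e-06 m²
R_2 = (2.18×10^-7)(10.1)/(6.789e-06) = 0.3243 Ω
Seg 3: A = 6.61 mm² = 6.610e-06 m²
R_3 = (7.29×10^-8)(9.14)/(6.610e-06) = 0.1008 Ω
R_total = R_1 + R_2 + R_3 = 0.712 Ω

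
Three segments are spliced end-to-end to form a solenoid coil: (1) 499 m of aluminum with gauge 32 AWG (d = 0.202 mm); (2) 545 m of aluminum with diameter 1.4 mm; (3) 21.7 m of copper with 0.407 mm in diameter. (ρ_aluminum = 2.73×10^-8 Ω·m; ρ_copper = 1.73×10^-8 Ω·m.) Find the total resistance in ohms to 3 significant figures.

438 Ω

Seg 1: A = π(0.202/2 mm)² = π(1.0100e-04 m)² = 3.205e-08 m²
R_1 = (2.73×10^-8)(499)/(3.205e-08) = 425.1 Ω
Seg 2: A = π(d/2)² = π(7.0000e-04 m)² = 1.539e-06 m²
R_2 = (2.73×10^-8)(545)/(1.539e-06) = 9.665 Ω
Seg 3: A = π(d/2)² = π(2.0350e-04 m)² = 1.301e-07 m²
R_3 = (1.73×10^-8)(21.7)/(1.301e-07) = 2.886 Ω
R_total = R_1 + R_2 + R_3 = 438 Ω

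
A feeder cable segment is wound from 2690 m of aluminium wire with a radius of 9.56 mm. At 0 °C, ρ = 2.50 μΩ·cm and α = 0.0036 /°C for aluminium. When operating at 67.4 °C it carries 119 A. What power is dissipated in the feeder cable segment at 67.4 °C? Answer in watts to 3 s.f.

ρ = 2.50 μΩ·cm = 2.50×10^-8 Ω·m
A = πr² = π(9.5600e-03 m)² = 2.871e-04 m²
R₍0₎ = ρL/A = (2.50×10^-8)(2690)/(2.871e-04) = 0.2342 Ω
R₍67.4₎ = R₍0₎(1 + αΔT) = 0.2342 × (1 + 0.0036×67.4) = 0.2911 Ω
P = I²R = (119)² × 0.2911 = 4120 W

4120 W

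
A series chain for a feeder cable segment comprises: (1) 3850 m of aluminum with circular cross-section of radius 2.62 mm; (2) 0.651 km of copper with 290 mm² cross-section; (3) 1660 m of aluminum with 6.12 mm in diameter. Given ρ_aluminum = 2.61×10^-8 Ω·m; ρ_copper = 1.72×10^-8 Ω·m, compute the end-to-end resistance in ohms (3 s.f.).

Seg 1: A = πr² = π(2.6200e-03 m)² = 2.157e-05 m²
R_1 = (2.61×10^-8)(3850)/(2.157e-05) = 4.66 Ω
Seg 2: A = 290 mm² = 2.900e-04 m²
R_2 = (1.72×10^-8)(651)/(2.900e-04) = 0.03861 Ω
Seg 3: A = π(d/2)² = π(3.0600e-03 m)² = 2.942e-05 m²
R_3 = (2.61×10^-8)(1660)/(2.942e-05) = 1.473 Ω
R_total = R_1 + R_2 + R_3 = 6.17 Ω

6.17 Ω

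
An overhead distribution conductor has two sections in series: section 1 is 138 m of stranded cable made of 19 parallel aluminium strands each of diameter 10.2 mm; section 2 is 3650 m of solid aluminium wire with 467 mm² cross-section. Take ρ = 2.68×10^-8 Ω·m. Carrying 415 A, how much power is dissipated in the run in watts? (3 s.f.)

Section 1: A_strand = π(5.1000e-03)² = 8.171e-05 m²; R₁ = ρL/(N·A_s) = (2.68×10^-8)(138)/(19×8.171e-05) = 0.002382 Ω
Section 2: A = 467 mm² = 4.670e-04 m²
R₂ = (2.68×10^-8)(3650)/(4.670e-04) = 0.2095 Ω
R = R₁ + R₂ = 0.2118 Ω
P = I²R = (415)² × 0.2118 = 36500 W

36500 W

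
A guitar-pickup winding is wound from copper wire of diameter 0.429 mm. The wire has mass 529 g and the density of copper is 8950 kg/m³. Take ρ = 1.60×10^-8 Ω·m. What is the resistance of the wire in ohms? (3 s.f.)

45.3 Ω

A = π(d/2)² = π(2.1450e-04 m)² = 1.4455e-07 m²
L = m/(density·A) = 0.529/(8950×1.4455e-07) = 408.9 m
R = ρL/A = (1.60×10^-8)(408.9)/(1.4455e-07) = 45.3 Ω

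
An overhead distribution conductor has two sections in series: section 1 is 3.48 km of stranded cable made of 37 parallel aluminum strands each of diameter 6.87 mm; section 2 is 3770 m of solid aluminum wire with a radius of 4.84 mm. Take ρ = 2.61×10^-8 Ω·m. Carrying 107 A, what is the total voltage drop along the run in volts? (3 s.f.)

Section 1: A_strand = π(3.4350e-03)² = 3.707e-05 m²; R₁ = ρL/(N·A_s) = (2.61×10^-8)(3480)/(37×3.707e-05) = 0.06622 Ω
Section 2: A = πr² = π(4.8400e-03 m)² = 7.359e-05 m²
R₂ = (2.61×10^-8)(3770)/(7.359e-05) = 1.337 Ω
R = R₁ + R₂ = 1.403 Ω
V = IR = 107 × 1.403 = 150 V

150 V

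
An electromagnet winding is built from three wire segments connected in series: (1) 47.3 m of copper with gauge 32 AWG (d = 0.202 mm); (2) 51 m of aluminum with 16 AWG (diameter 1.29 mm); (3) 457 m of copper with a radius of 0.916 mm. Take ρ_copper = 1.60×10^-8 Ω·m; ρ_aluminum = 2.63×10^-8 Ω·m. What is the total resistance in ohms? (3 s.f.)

Seg 1: A = π(0.202/2 mm)² = π(1.0100e-04 m)² = 3.205e-08 m²
R_1 = (1.60×10^-8)(47.3)/(3.205e-08) = 23.62 Ω
Seg 2: A = π(1.29/2 mm)² = π(6.4500e-04 m)² = 1.307e-06 m²
R_2 = (2.63×10^-8)(51)/(1.307e-06) = 1.026 Ω
Seg 3: A = πr² = π(9.1600e-04 m)² = 2.636e-06 m²
R_3 = (1.60×10^-8)(457)/(2.636e-06) = 2.774 Ω
R_total = R_1 + R_2 + R_3 = 27.4 Ω

27.4 Ω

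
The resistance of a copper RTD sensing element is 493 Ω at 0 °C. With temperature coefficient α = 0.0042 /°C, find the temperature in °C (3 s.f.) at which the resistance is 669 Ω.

R = R₀(1 + α(T − T₀)) ⇒ T = T₀ + (R/R₀ − 1)/α
T = 0 + (669/493 − 1)/0.0042 = 0 + (0.357)/0.0042 = 85.0 °C

85.0 °C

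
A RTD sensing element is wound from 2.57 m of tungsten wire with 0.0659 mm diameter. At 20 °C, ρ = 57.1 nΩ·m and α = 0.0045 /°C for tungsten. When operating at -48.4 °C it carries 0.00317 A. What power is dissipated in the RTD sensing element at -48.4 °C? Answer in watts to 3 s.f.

ρ = 57.1 nΩ·m = 5.71×10^-8 Ω·m
A = π(d/2)² = π(3.2950e-05 m)² = 3.411e-09 m²
R₍20₎ = ρL/A = (5.71×10^-8)(2.57)/(3.411e-09) = 43.02 Ω
R₍-48.4₎ = R₍20₎(1 + αΔT) = 43.02 × (1 + 0.0045×-68.4) = 29.78 Ω
P = I²R = (0.00317)² × 29.78 = 2.99×10^-4 W

2.99×10^-4 W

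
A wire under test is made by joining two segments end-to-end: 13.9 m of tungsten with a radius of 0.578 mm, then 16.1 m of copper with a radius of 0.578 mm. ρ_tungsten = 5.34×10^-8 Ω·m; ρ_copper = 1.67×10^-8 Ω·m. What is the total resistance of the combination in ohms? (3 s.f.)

Segment 1: A = πr² = π(5.7800e-04 m)² = 1.050e-06 m²
R₁ = ρL/A = (5.34×10^-8)(13.9)/(1.050e-06) = 0.7072 Ω
R₂ = (1.67×10^-8)(16.1)/(1.050e-06) = 0.2562 Ω
R = R₁ + R₂ = 0.963 Ω

0.963 Ω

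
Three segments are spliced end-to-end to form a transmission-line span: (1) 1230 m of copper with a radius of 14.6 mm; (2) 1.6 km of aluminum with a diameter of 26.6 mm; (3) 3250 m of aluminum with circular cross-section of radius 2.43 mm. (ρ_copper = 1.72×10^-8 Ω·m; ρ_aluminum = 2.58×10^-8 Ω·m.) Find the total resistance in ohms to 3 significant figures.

4.63 Ω

Seg 1: A = πr² = π(1.4600e-02 m)² = 6.697e-04 m²
R_1 = (1.72×10^-8)(1230)/(6.697e-04) = 0.03159 Ω
Seg 2: A = π(d/2)² = π(1.3300e-02 m)² = 5.557e-04 m²
R_2 = (2.58×10^-8)(1600)/(5.557e-04) = 0.07428 Ω
Seg 3: A = πr² = π(2.4300e-03 m)² = 1.855e-05 m²
R_3 = (2.58×10^-8)(3250)/(1.855e-05) = 4.52 Ω
R_total = R_1 + R_2 + R_3 = 4.63 Ω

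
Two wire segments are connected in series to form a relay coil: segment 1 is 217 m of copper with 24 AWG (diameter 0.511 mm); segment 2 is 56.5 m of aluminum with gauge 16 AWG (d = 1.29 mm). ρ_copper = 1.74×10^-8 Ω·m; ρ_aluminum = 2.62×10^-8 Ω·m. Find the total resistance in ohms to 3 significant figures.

Segment 1: A = π(0.511/2 mm)² = π(2.5550e-04 m)² = 2.051e-07 m²
R₁ = ρL/A = (1.74×10^-8)(217)/(2.051e-07) = 18.41 Ω
Segment 2: A = π(1.29/2 mm)² = π(6.4500e-04 m)² = 1.307e-06 m²
R₂ = (2.62×10^-8)(56.5)/(1.307e-06) = 1.133 Ω
R = R₁ + R₂ = 19.5 Ω

19.5 Ω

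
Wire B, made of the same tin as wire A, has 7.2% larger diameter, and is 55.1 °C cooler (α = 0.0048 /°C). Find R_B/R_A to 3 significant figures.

R ∝ ρL/d² with ρ ∝ (1+αΔT), so R_B/R_A = (1 + 7.2/100)⁻² × (1 − 0.0048×55.1)
= 0.8702 × 0.7355 = 0.640

0.640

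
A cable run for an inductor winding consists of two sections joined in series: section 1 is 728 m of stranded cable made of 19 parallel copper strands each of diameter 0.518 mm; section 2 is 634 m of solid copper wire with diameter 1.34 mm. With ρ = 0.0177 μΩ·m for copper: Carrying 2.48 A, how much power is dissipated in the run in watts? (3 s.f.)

68.7 W

ρ = 0.0177 μΩ·m = 1.77×10^-8 Ω·m
Section 1: A_strand = π(2.5900e-04)² = 2.107e-07 m²; R₁ = ρL/(N·A_s) = (1.77×10^-8)(728)/(19×2.107e-07) = 3.218 Ω
Section 2: A = π(d/2)² = π(6.7000e-04 m)² = 1.410e-06 m²
R₂ = (1.77×10^-8)(634)/(1.410e-06) = 7.957 Ω
R = R₁ + R₂ = 11.18 Ω
P = I²R = (2.48)² × 11.18 = 68.7 W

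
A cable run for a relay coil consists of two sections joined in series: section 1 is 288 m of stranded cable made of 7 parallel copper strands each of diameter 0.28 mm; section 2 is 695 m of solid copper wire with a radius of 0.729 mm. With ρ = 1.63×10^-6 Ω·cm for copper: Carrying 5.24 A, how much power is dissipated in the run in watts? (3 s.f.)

ρ = 1.63×10^-6 Ω·cm = 1.63×10^-8 Ω·m
Section 1: A_strand = π(1.4000e-04)² = 6.158e-08 m²; R₁ = ρL/(N·A_s) = (1.63×10^-8)(288)/(7×6.158e-08) = 10.89 Ω
Section 2: A = πr² = π(7.2900e-04 m)² = 1.670e-06 m²
R₂ = (1.63×10^-8)(695)/(1.670e-06) = 6.785 Ω
R = R₁ + R₂ = 17.68 Ω
P = I²R = (5.24)² × 17.68 = 485 W

485 W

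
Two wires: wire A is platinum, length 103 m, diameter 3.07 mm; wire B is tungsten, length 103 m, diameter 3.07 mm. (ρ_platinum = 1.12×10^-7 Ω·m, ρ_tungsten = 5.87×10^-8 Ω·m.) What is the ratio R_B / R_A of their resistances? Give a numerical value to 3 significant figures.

0.524

R ∝ ρL/d², so R_B/R_A = (ρ_B/ρ_A)
= (5.87×10^-8/1.12×10^-7) = 0.524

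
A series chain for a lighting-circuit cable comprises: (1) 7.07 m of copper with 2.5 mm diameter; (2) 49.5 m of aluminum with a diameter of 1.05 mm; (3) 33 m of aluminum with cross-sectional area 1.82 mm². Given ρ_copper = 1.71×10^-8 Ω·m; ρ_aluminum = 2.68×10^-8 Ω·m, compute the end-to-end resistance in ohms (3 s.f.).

2.04 Ω

Seg 1: A = π(d/2)² = π(1.2500e-03 m)² = 4.909e-06 m²
R_1 = (1.71×10^-8)(7.07)/(4.909e-06) = 0.02463 Ω
Seg 2: A = π(d/2)² = π(5.2500e-04 m)² = 8.659e-07 m²
R_2 = (2.68×10^-8)(49.5)/(8.659e-07) = 1.532 Ω
Seg 3: A = 1.82 mm² = 1.820e-06 m²
R_3 = (2.68×10^-8)(33)/(1.820e-06) = 0.4859 Ω
R_total = R_1 + R_2 + R_3 = 2.04 Ω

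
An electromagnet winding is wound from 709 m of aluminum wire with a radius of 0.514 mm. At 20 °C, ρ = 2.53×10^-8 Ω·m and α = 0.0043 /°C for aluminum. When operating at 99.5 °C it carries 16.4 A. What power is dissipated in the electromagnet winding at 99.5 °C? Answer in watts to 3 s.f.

A = πr² = π(5.1400e-04 m)² = 8.300e-07 m²
R₍20₎ = ρL/A = (2.53×10^-8)(709)/(8.300e-07) = 21.61 Ω
R₍99.5₎ = R₍20₎(1 + αΔT) = 21.61 × (1 + 0.0043×79.5) = 29 Ω
P = I²R = (16.4)² × 29 = 7800 W

7800 W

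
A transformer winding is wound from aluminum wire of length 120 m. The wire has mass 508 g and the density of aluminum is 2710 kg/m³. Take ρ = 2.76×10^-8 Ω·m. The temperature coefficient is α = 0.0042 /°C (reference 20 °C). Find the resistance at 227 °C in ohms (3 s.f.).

A = m/(density·L) = 0.508/(2710×120) = 1.5621e-06 m²
R = ρL/A = (2.76×10^-8)(120)/(1.5621e-06) = 2.12 Ω
R(227 °C) = 2.12 × (1 + 0.0042×207) = 3.96 Ω

3.96 Ω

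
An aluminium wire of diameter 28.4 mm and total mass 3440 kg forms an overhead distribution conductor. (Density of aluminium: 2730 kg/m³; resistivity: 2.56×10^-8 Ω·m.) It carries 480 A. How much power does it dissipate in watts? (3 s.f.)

18500 W

A = π(d/2)² = π(1.4200e-02 m)² = 6.3347e-04 m²
L = m/(density·A) = 3440/(2730×6.3347e-04) = 1989 m
R = ρL/A = (2.56×10^-8)(1989)/(6.3347e-04) = 0.08039 Ω
P = I²R = (480)² × 0.08039 = 18500 W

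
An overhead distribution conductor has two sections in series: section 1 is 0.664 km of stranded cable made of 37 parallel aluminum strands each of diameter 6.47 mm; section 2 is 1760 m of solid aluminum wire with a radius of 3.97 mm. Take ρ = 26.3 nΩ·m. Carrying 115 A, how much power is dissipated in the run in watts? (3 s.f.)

ρ = 26.3 nΩ·m = 2.63×10^-8 Ω·m
Section 1: A_strand = π(3.2350e-03)² = 3.288e-05 m²; R₁ = ρL/(N·A_s) = (2.63×10^-8)(664)/(37×3.288e-05) = 0.01436 Ω
Section 2: A = πr² = π(3.9700e-03 m)² = 4.951e-05 m²
R₂ = (2.63×10^-8)(1760)/(4.951e-05) = 0.9348 Ω
R = R₁ + R₂ = 0.9492 Ω
P = I²R = (115)² × 0.9492 = 12600 W

12600 W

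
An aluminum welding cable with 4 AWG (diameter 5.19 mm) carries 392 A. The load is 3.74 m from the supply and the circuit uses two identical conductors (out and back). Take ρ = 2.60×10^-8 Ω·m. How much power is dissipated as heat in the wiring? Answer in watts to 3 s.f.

1410 W

A = π(5.19/2 mm)² = π(2.5950e-03 m)² = 2.116e-05 m²
Total conductor length (both ways) L = 2 × 3.74 = 7.48 m
R = ρL/A = (2.60×10^-8)(7.48)/(2.116e-05) = 0.009193 Ω
P = I²R = (392)² × 0.009193 = 1410 W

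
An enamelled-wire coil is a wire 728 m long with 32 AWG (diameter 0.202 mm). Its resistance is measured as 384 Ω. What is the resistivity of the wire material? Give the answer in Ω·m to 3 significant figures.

A = π(0.202/2 mm)² = π(1.0100e-04 m)² = 3.205e-08 m²
ρ = RA/L = (384)(3.205e-08)/(728) = 1.69×10^-8 Ω·m

1.69×10^-8 Ω·m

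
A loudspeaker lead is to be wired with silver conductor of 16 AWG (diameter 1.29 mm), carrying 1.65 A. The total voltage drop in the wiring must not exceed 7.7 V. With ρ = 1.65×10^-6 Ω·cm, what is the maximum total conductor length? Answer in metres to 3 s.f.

ρ = 1.65×10^-6 Ω·cm = 1.65×10^-8 Ω·m
A = π(1.29/2 mm)² = π(6.4500e-04 m)² = 1.307e-06 m²
L_max = V_max·A/(1·ρI) = (7.7)(1.307e-06)/(1.65×10^-8×1.65) = 370 m

370 m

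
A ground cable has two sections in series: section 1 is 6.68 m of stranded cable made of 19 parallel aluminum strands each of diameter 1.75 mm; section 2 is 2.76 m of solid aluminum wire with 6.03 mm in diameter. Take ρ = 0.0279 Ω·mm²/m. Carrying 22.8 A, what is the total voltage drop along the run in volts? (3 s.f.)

ρ = 0.0279 Ω·mm²/m = 2.79×10^-8 Ω·m
Section 1: A_strand = π(8.7500e-04)² = 2.405e-06 m²; R₁ = ρL/(N·A_s) = (2.79×10^-8)(6.68)/(19×2.405e-06) = 0.004078 Ω
Section 2: A = π(d/2)² = π(3.0150e-03 m)² = 2.856e-05 m²
R₂ = (2.79×10^-8)(2.76)/(2.856e-05) = 0.002696 Ω
R = R₁ + R₂ = 0.006775 Ω
V = IR = 22.8 × 0.006775 = 0.154 V

0.154 V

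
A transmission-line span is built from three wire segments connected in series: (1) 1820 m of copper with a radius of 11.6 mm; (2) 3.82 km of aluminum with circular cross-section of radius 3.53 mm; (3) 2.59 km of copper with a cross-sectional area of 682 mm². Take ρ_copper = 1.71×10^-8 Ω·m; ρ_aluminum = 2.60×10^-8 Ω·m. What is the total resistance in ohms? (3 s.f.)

2.68 Ω

Seg 1: A = πr² = π(1.1600e-02 m)² = 4.227e-04 m²
R_1 = (1.71×10^-8)(1820)/(4.227e-04) = 0.07362 Ω
Seg 2: A = πr² = π(3.5300e-03 m)² = 3.915e-05 m²
R_2 = (2.60×10^-8)(3820)/(3.915e-05) = 2.537 Ω
Seg 3: A = 682 mm² = 6.820e-04 m²
R_3 = (1.71×10^-8)(2590)/(6.820e-04) = 0.06494 Ω
R_total = R_1 + R_2 + R_3 = 2.68 Ω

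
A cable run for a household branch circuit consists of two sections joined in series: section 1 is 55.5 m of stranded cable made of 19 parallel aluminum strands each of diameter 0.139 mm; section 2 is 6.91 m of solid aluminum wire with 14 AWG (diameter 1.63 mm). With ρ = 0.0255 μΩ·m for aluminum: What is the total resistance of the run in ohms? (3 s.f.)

ρ = 0.0255 μΩ·m = 2.55×10^-8 Ω·m
Section 1: A_strand = π(6.9500e-05)² = 1.517e-08 m²; R₁ = ρL/(N·A_s) = (2.55×10^-8)(55.5)/(19×1.517e-08) = 4.909 Ω
Section 2: A = π(1.63/2 mm)² = π(8.1500e-04 m)² = 2.087e-06 m²
R₂ = (2.55×10^-8)(6.91)/(2.087e-06) = 0.08444 Ω
R = R₁ + R₂ = 4.99 Ω

4.99 Ω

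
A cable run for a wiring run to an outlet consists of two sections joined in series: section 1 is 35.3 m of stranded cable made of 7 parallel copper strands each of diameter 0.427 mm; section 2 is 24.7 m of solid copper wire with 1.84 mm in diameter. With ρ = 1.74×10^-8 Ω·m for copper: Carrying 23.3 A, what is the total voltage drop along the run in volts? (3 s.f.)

Section 1: A_strand = π(2.1350e-04)² = 1.432e-07 m²; R₁ = ρL/(N·A_s) = (1.74×10^-8)(35.3)/(7×1.432e-07) = 0.6127 Ω
Section 2: A = π(d/2)² = π(9.2000e-04 m)² = 2.659e-06 m²
R₂ = (1.74×10^-8)(24.7)/(2.659e-06) = 0.1616 Ω
R = R₁ + R₂ = 0.7744 Ω
V = IR = 23.3 × 0.7744 = 18.0 V

18.0 V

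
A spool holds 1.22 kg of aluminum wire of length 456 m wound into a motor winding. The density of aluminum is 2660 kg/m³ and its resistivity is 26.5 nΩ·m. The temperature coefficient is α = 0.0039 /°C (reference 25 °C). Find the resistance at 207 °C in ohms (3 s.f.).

ρ = 26.5 nΩ·m = 2.65×10^-8 Ω·m
A = m/(density·L) = 1.22/(2660×456) = 1.0058e-06 m²
R = ρL/A = (2.65×10^-8)(456)/(1.0058e-06) = 12.01 Ω
R(207 °C) = 12.01 × (1 + 0.0039×182) = 20.5 Ω

20.5 Ω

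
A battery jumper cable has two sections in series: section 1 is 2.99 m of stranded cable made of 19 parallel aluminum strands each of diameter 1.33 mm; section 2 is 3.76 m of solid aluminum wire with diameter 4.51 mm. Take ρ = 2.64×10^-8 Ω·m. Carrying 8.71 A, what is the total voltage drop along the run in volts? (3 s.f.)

0.0802 V

Section 1: A_strand = π(6.6500e-04)² = 1.389e-06 m²; R₁ = ρL/(N·A_s) = (2.64×10^-8)(2.99)/(19×1.389e-06) = 0.00299 Ω
Section 2: A = π(d/2)² = π(2.2550e-03 m)² = 1.598e-05 m²
R₂ = (2.64×10^-8)(3.76)/(1.598e-05) = 0.006214 Ω
R = R₁ + R₂ = 0.009204 Ω
V = IR = 8.71 × 0.009204 = 0.0802 V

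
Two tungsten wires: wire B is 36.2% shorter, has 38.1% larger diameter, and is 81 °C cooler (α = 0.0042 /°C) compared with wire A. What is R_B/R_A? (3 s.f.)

R ∝ ρL/d² with ρ ∝ (1+αΔT), so R_B/R_A = (1 − 36.2/100) × (1 + 38.1/100)⁻² × (1 − 0.0042×81)
= 0.638 × 0.5243 × 0.6598 = 0.221

0.221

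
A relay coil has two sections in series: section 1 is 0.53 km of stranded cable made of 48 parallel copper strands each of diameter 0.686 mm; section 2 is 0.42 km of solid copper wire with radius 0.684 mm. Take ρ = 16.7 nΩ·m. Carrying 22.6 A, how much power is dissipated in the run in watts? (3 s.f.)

ρ = 16.7 nΩ·m = 1.67×10^-8 Ω·m
Section 1: A_strand = π(3.4300e-04)² = 3.696e-07 m²; R₁ = ρL/(N·A_s) = (1.67×10^-8)(530)/(48×3.696e-07) = 0.4989 Ω
Section 2: A = πr² = π(6.8400e-04 m)² = 1.470e-06 m²
R₂ = (1.67×10^-8)(420)/(1.470e-06) = 4.772 Ω
R = R₁ + R₂ = 5.271 Ω
P = I²R = (22.6)² × 5.271 = 2690 W

2690 W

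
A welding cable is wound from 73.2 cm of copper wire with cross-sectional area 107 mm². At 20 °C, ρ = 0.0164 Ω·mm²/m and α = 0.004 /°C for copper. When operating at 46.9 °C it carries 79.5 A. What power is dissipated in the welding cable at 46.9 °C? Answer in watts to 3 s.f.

ρ = 0.0164 Ω·mm²/m = 1.64×10^-8 Ω·m
A = 107 mm² = 1.070e-04 m²
R₍20₎ = ρL/A = (1.64×10^-8)(0.732)/(1.070e-04) = 1.122×10^-4 Ω
R₍46.9₎ = R₍20₎(1 + αΔT) = 1.122×10^-4 × (1 + 0.004×26.9) = 1.243×10^-4 Ω
P = I²R = (79.5)² × 1.243×10^-4 = 0.785 W

0.785 W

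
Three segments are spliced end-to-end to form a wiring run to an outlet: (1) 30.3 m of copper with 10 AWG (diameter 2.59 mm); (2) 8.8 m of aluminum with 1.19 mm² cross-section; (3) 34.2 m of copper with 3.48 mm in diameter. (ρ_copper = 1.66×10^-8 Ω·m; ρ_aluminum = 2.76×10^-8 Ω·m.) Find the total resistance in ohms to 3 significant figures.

Seg 1: A = π(2.59/2 mm)² = π(1.2950e-03 m)² = 5.269e-06 m²
R_1 = (1.66×10^-8)(30.3)/(5.269e-06) = 0.09547 Ω
Seg 2: A = 1.19 mm² = 1.190e-06 m²
R_2 = (2.76×10^-8)(8.8)/(1.190e-06) = 0.2041 Ω
Seg 3: A = π(d/2)² = π(1.7400e-03 m)² = 9.511e-06 m²
R_3 = (1.66×10^-8)(34.2)/(9.511e-06) = 0.05969 Ω
R_total = R_1 + R_2 + R_3 = 0.359 Ω

0.359 Ω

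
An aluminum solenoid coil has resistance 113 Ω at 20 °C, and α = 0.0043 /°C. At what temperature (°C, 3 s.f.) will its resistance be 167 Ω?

R = R₀(1 + α(T − T₀)) ⇒ T = T₀ + (R/R₀ − 1)/α
T = 20 + (167/113 − 1)/0.0043 = 20 + (0.4779)/0.0043 = 131 °C

131 °C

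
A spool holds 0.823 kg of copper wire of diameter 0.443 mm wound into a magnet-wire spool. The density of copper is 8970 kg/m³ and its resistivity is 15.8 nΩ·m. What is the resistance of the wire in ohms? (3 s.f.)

ρ = 15.8 nΩ·m = 1.58×10^-8 Ω·m
A = π(d/2)² = π(2.2150e-04 m)² = 1.5413e-07 m²
L = m/(density·A) = 0.823/(8970×1.5413e-07) = 595.3 m
R = ρL/A = (1.58×10^-8)(595.3)/(1.5413e-07) = 61.0 Ω

61.0 Ω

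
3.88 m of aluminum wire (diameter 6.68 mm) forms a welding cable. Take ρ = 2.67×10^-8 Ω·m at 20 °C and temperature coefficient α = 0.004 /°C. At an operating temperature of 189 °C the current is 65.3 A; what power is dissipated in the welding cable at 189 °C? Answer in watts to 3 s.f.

21.1 W

A = π(d/2)² = π(3.3400e-03 m)² = 3.505e-05 m²
R₍20₎ = ρL/A = (2.67×10^-8)(3.88)/(3.505e-05) = 0.002956 Ω
R₍189₎ = R₍20₎(1 + αΔT) = 0.002956 × (1 + 0.004×169) = 0.004954 Ω
P = I²R = (65.3)² × 0.004954 = 21.1 W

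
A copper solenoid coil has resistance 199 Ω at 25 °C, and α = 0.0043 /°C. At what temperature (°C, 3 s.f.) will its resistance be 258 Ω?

R = R₀(1 + α(T − T₀)) ⇒ T = T₀ + (R/R₀ − 1)/α
T = 25 + (258/199 − 1)/0.0043 = 25 + (0.2965)/0.0043 = 93.9 °C

93.9 °C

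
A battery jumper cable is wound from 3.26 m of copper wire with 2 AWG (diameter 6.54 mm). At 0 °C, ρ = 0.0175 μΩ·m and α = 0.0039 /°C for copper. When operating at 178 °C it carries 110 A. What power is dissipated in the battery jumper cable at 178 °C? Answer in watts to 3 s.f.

ρ = 0.0175 μΩ·m = 1.75×10^-8 Ω·m
A = π(6.54/2 mm)² = π(3.2700e-03 m)² = 3.359e-05 m²
R₍0₎ = ρL/A = (1.75×10^-8)(3.26)/(3.359e-05) = 0.001698 Ω
R₍178₎ = R₍0₎(1 + αΔT) = 0.001698 × (1 + 0.0039×178) = 0.002877 Ω
P = I²R = (110)² × 0.002877 = 34.8 W

34.8 W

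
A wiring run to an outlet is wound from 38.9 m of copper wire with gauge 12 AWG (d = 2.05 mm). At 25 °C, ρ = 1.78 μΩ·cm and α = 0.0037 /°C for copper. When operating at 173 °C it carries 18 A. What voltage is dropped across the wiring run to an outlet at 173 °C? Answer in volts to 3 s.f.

ρ = 1.78 μΩ·cm = 1.78×10^-8 Ω·m
A = π(2.05/2 mm)² = π(1.0250e-03 m)² = 3.301e-06 m²
R₍25₎ = ρL/A = (1.78×10^-8)(38.9)/(3.301e-06) = 0.2098 Ω
R₍173₎ = R₍25₎(1 + αΔT) = 0.2098 × (1 + 0.0037×148) = 0.3247 Ω
V = IR = 18 × 0.3247 = 5.84 V

5.84 V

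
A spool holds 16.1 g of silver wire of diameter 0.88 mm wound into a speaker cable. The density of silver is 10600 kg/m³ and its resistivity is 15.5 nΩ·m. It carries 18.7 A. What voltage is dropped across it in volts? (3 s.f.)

ρ = 15.5 nΩ·m = 1.55×10^-8 Ω·m
A = π(d/2)² = π(4.4000e-04 m)² = 6.0821e-07 m²
L = m/(density·A) = 0.0161/(10600×6.0821e-07) = 2.497 m
R = ρL/A = (1.55×10^-8)(2.497)/(6.0821e-07) = 0.06364 Ω
V = IR = 18.7 × 0.06364 = 1.19 V

1.19 V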